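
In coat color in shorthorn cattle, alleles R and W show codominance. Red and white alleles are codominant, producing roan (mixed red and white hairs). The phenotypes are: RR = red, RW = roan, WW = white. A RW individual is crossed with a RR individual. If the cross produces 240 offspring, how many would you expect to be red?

Punnett square for RW × RR:
Offspring genotypes: 2 RR, 2 RW
Phenotype counts: 2 red, 2 roan
red: 2 out of 4 → fraction 1/2
Expected count = 1/2 × 240 = 120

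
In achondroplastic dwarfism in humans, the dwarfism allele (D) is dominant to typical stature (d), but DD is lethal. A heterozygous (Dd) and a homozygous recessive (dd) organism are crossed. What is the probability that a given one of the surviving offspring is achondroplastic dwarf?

Cross: Dd × dd
Punnett square offspring (before lethality): 2 Dd, 2 dd
No DD offspring are produced in this cross.
achondroplastic dwarf: 2 out of 4
Probability: 2/4 = 1/2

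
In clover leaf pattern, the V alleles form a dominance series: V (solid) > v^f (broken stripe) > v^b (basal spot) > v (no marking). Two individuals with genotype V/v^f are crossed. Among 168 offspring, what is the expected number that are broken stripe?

Cross: V/v^f × V/v^f
Allele dominance: V > v^f > v^b > v
Offspring genotypes: 1 V/V, 2 V/v^f, 1 v^f/v^f
Phenotype counts: 3 solid, 1 broken stripe
broken stripe: 1 out of 4 → fraction 1/4
Expected count = 1/4 × 168 = 42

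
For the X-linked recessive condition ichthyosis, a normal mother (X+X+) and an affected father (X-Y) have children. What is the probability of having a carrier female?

Cross: X+X+ × X-Y
Offspring: 2 X+X-, 2 X+Y
Probability of a carrier female: 2/4 = 1/2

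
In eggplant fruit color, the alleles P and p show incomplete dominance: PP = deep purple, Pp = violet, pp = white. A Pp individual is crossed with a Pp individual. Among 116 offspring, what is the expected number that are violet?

Punnett square for Pp × Pp:
Offspring genotypes: 1 PP, 2 Pp, 1 pp
Phenotype counts: 1 deep purple, 2 violet, 1 white
violet: 2 out of 4 → fraction 1/2
Expected count = 1/2 × 116 = 58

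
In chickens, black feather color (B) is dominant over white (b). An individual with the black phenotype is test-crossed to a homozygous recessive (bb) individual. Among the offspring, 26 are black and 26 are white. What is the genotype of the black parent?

Test cross: ? × bb
Offspring: 26 black, 26 white — approximately 1:1.
A 1:1 ratio in a test cross indicates the unknown parent is heterozygous (Bb).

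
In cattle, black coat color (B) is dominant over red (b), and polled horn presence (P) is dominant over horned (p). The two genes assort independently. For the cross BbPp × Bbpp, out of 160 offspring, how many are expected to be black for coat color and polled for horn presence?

Dihybrid cross BbPp × Bbpp — consider each gene separately:
coat color: Bb × Bb → 1 BB, 2 Bb, 1 bb → 3 B_ : 1 bb (out of 4)
horn presence: Pp × pp → 2 Pp, 2 pp → 2 P_ : 2 pp (out of 4)
Looking for: black (B_) and polled (P_)
P(black) = 3/4, P(polled) = 2/4
P(both) = 3/4 × 2/4 = 6/16 = 3/8
Expected count = 3/8 × 160 = 60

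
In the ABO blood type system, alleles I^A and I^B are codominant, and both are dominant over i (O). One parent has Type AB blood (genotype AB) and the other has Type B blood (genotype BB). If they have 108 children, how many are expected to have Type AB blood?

Cross: AB × BB
Possible offspring genotypes: 2 AB, 2 BB
Blood type counts: 2 Type AB, 2 Type B
Probability of Type AB: 2/4 = 1/2
Expected count = 1/2 × 108 = 54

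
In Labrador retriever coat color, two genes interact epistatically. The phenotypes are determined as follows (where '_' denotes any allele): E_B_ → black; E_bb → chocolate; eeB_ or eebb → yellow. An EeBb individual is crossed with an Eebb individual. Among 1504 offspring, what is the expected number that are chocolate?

Cross: EeBb × Eebb — consider each gene separately:
E gene: Ee × Ee → 1 EE, 2 Ee, 1 ee → 3 E_ : 1 ee (out of 4)
B gene: Bb × bb → 2 Bb, 2 bb → 2 B_ : 2 bb (out of 4)
Genotype classes (out of 4 × 4 = 16): E_B_ = 3×2 = 6; E_bb = 3×2 = 6; eeB_ = 1×2 = 2; eebb = 1×2 = 2
Apply the phenotype rules: E_B_ (6) → black; E_bb (6) → chocolate; eeB_ (2) + eebb (2) → yellow
Phenotype counts (out of 16): 6 black, 6 chocolate, 4 yellow
chocolate: 6 out of 16 → fraction 3/8
Expected count = 3/8 × 1504 = 564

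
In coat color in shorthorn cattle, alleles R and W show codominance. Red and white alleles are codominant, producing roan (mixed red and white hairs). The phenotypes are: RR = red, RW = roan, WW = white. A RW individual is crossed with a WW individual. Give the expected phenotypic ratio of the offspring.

Punnett square for RW × WW:
Offspring genotypes: 2 RW, 2 WW
Phenotype counts: 2 roan, 2 white
Ratio: 1 roan : 1 white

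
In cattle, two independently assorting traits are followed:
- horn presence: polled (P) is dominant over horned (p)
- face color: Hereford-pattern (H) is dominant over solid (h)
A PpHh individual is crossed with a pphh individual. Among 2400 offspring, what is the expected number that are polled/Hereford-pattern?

Dihybrid cross PpHh × pphh — consider each gene separately:
horn presence: Pp × pp → 2 Pp, 2 pp → 2 P_ : 2 pp (out of 4)
face color: Hh × hh → 2 Hh, 2 hh → 2 H_ : 2 hh (out of 4)
Combine (counts out of 4 × 4 = 16): polled/Hereford-pattern (P_H_) = 2×2 = 4; polled/solid (P_hh) = 2×2 = 4; horned/Hereford-pattern (ppH_) = 2×2 = 4; horned/solid (pphh) = 2×2 = 4
Phenotype counts (out of 16): 4 polled/Hereford-pattern, 4 polled/solid, 4 horned/Hereford-pattern, 4 horned/solid
polled/Hereford-pattern: 4 out of 16 → fraction 1/4
Expected count = 1/4 × 2400 = 600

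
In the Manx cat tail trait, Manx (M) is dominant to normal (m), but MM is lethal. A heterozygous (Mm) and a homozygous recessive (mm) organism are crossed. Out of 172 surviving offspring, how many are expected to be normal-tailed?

Cross: Mm × mm
Punnett square offspring (before lethality): 2 Mm, 2 mm
No MM offspring are produced in this cross.
normal-tailed: 2 out of 4 → fraction 1/2
Expected count = 1/2 × 172 = 86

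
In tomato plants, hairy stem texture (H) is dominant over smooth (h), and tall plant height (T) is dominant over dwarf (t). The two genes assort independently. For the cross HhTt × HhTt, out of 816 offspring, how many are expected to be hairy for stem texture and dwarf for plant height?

Dihybrid cross HhTt × HhTt — consider each gene separately:
stem texture: Hh × Hh → 1 HH, 2 Hh, 1 hh → 3 H_ : 1 hh (out of 4)
plant height: Tt × Tt → 1 TT, 2 Tt, 1 tt → 3 T_ : 1 tt (out of 4)
Looking for: hairy (H_) and dwarf (tt)
P(hairy) = 3/4, P(dwarf) = 1/4
P(both) = 3/4 × 1/4 = 3/16
Expected count = 3/16 × 816 = 153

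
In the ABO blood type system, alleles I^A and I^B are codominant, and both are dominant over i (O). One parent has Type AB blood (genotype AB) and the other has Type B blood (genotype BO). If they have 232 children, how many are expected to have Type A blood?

Cross: AB × BO
Possible offspring genotypes: 1 AB, 1 AO, 1 BB, 1 BO
Blood type counts: 1 Type AB, 1 Type A, 2 Type B
Probability of Type A: 1/4
Expected count = 1/4 × 232 = 58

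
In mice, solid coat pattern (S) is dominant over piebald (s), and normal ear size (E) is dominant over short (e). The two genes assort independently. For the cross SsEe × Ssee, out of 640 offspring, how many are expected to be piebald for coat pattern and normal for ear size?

Dihybrid cross SsEe × Ssee — consider each gene separately:
coat pattern: Ss × Ss → 1 SS, 2 Ss, 1 ss → 3 S_ : 1 ss (out of 4)
ear size: Ee × ee → 2 Ee, 2 ee → 2 E_ : 2 ee (out of 4)
Looking for: piebald (ss) and normal (E_)
P(piebald) = 1/4, P(normal) = 2/4
P(both) = 1/4 × 2/4 = 2/16 = 1/8
Expected count = 1/8 × 640 = 80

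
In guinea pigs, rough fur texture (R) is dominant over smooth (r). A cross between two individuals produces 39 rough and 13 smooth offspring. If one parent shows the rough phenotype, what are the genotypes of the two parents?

Observed offspring: 39 rough, 13 smooth
The observed ratio simplifies to 3:1. Smooth (rr) offspring appear, so each parent must contribute one r allele. The parent stated to show rough carries R, so it is Rr. The other parent is then either Rr or rr: Rr × rr would give a 1:1 split, whereas Rr × Rr gives 3:1 — matching the data. So both parents are heterozygous (Rr × Rr).
Parent genotypes: Rr × Rr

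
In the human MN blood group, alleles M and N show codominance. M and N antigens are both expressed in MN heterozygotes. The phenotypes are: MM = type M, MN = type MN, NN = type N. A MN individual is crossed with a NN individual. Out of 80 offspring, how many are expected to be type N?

Punnett square for MN × NN:
Offspring genotypes: 2 MN, 2 NN
Phenotype counts: 2 type MN, 2 type N
type N: 2 out of 4 → fraction 1/2
Expected count = 1/2 × 80 = 40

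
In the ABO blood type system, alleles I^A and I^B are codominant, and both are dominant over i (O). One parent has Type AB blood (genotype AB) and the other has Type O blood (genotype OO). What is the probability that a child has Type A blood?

Cross: AB × OO
Possible offspring genotypes: 2 AO, 2 BO
Blood type counts: 2 Type A, 2 Type B
Probability of Type A: 2/4 = 1/2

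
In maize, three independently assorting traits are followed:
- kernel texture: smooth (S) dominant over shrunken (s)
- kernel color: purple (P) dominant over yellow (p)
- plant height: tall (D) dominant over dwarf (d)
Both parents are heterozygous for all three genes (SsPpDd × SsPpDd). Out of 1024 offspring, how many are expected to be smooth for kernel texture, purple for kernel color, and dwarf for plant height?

Trihybrid cross: SsPpDd × SsPpDd
Each trait segregates independently with a 3:1 phenotypic ratio, so each gene contributes 3/4 (dominant) or 1/4 (recessive).
Target: smooth (kernel texture), purple (kernel color), dwarf (plant height)
Probability = product of independent per-trait probabilities
= 3/4 × 3/4 × 1/4 = 9/64
Expected count = 9/64 × 1024 = 144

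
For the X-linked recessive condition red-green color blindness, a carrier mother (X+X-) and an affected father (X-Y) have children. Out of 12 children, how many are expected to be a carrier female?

Cross: X+X- × X-Y
Offspring: 1 X+X-, 1 X+Y, 1 X-X-, 1 X-Y
Probability of a carrier female: 1/4
Expected count = 1/4 × 12 = 3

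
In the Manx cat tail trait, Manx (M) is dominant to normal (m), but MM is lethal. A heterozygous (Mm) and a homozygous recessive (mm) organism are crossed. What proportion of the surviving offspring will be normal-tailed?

Cross: Mm × mm
Punnett square offspring (before lethality): 2 Mm, 2 mm
No MM offspring are produced in this cross.
normal-tailed: 2 out of 4
Probability: 2/4 = 1/2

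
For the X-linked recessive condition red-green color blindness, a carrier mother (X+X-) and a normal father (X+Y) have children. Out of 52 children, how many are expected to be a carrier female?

Cross: X+X- × X+Y
Offspring: 1 X+X+, 1 X+Y, 1 X+X-, 1 X-Y
Probability of a carrier female: 1/4
Expected count = 1/4 × 52 = 13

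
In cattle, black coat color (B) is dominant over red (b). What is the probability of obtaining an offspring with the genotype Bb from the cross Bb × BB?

Punnett square for Bb × BB:
Offspring genotypes: 2 BB, 2 Bb
Total offspring: 4
Count with target: 2
Probability: 2/4 = 1/2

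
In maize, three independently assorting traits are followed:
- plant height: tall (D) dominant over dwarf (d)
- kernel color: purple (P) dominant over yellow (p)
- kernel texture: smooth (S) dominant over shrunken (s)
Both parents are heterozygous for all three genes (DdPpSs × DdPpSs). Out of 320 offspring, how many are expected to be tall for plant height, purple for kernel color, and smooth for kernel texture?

Trihybrid cross: DdPpSs × DdPpSs
Each trait segregates independently with a 3:1 phenotypic ratio, so each gene contributes 3/4 (dominant) or 1/4 (recessive).
Target: tall (plant height), purple (kernel color), smooth (kernel texture)
Probability = product of independent per-trait probabilities
= 3/4 × 3/4 × 3/4 = 27/64
Expected count = 27/64 × 320 = 135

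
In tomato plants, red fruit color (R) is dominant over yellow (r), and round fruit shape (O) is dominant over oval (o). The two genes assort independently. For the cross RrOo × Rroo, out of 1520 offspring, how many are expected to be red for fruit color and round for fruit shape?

Dihybrid cross RrOo × Rroo — consider each gene separately:
fruit color: Rr × Rr → 1 RR, 2 Rr, 1 rr → 3 R_ : 1 rr (out of 4)
fruit shape: Oo × oo → 2 Oo, 2 oo → 2 O_ : 2 oo (out of 4)
Looking for: red (R_) and round (O_)
P(red) = 3/4, P(round) = 2/4
P(both) = 3/4 × 2/4 = 6/16 = 3/8
Expected count = 3/8 × 1520 = 570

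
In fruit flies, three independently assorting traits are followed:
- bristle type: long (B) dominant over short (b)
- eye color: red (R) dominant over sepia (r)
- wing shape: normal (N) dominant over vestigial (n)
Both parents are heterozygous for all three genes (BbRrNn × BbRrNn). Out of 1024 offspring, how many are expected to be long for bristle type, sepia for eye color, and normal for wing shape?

Trihybrid cross: BbRrNn × BbRrNn
Each trait segregates independently with a 3:1 phenotypic ratio, so each gene contributes 3/4 (dominant) or 1/4 (recessive).
Target: long (bristle type), sepia (eye color), normal (wing shape)
Probability = product of independent per-trait probabilities
= 3/4 × 1/4 × 3/4 = 9/64
Expected count = 9/64 × 1024 = 144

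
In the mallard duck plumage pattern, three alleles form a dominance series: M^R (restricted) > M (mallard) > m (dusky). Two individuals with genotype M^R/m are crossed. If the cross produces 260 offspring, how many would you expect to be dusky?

Cross: M^R/m × M^R/m
Allele dominance: M^R > M > m
Offspring genotypes: 1 M^R/M^R, 2 M^R/m, 1 m/m
Phenotype counts: 3 restricted, 1 dusky
dusky: 1 out of 4 → fraction 1/4
Expected count = 1/4 × 260 = 65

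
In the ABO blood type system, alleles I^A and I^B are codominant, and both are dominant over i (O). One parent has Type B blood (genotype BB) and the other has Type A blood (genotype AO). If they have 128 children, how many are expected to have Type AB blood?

Cross: BB × AO
Possible offspring genotypes: 2 AB, 2 BO
Blood type counts: 2 Type AB, 2 Type B
Probability of Type AB: 2/4 = 1/2
Expected count = 1/2 × 128 = 64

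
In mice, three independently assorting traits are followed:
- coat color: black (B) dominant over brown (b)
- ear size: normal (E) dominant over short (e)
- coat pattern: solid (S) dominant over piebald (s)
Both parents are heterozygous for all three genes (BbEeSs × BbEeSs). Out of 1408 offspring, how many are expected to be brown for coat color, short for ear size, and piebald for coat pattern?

Trihybrid cross: BbEeSs × BbEeSs
Each trait segregates independently with a 3:1 phenotypic ratio, so each gene contributes 3/4 (dominant) or 1/4 (recessive).
Target: brown (coat color), short (ear size), piebald (coat pattern)
Probability = product of independent per-trait probabilities
= 1/4 × 1/4 × 1/4 = 1/64
Expected count = 1/64 × 1408 = 22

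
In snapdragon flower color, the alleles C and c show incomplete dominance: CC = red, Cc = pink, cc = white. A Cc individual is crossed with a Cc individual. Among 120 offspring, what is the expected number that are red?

Punnett square for Cc × Cc:
Offspring genotypes: 1 CC, 2 Cc, 1 cc
Phenotype counts: 1 red, 2 pink, 1 white
red: 1 out of 4 → fraction 1/4
Expected count = 1/4 × 120 = 30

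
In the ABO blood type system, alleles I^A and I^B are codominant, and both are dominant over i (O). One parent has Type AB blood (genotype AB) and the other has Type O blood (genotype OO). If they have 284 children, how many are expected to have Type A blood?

Cross: AB × OO
Possible offspring genotypes: 2 AO, 2 BO
Blood type counts: 2 Type A, 2 Type B
Probability of Type A: 2/4 = 1/2
Expected count = 1/2 × 284 = 142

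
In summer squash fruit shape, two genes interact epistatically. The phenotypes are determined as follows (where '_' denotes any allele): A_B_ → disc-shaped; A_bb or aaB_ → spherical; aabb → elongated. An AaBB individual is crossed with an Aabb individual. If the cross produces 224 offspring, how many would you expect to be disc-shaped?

Cross: AaBB × Aabb — consider each gene separately:
A gene: Aa × Aa → 1 AA, 2 Aa, 1 aa → 3 A_ : 1 aa (out of 4)
B gene: BB × bb → 4 Bb → 4 B_ (out of 4)
Genotype classes (out of 4 × 4 = 16): A_B_ = 3×4 = 12; aaB_ = 1×4 = 4
Apply the phenotype rules: A_B_ (12) → disc-shaped; aaB_ (4) → spherical
Phenotype counts (out of 16): 12 disc-shaped, 4 spherical
disc-shaped: 12 out of 16 → fraction 3/4
Expected count = 3/4 × 224 = 168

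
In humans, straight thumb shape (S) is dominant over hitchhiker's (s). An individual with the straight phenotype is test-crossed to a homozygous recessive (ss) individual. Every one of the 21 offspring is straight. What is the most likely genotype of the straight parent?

Test cross: ? × ss
All offspring are straight.
If the unknown parent were heterozygous (Ss), about half of 21 offspring would be hitchhiker's; none are. The unknown parent is most likely homozygous dominant (SS).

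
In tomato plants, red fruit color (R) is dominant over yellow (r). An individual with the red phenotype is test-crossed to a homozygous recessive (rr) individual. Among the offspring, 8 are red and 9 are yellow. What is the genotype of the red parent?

Test cross: ? × rr
Offspring: 8 red, 9 yellow — approximately 1:1.
A 1:1 ratio in a test cross indicates the unknown parent is heterozygous (Rr).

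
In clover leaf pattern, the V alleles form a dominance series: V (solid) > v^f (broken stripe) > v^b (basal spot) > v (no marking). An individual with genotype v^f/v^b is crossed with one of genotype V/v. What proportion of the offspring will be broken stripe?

Cross: v^f/v^b × V/v
Allele dominance: V > v^f > v^b > v
Offspring genotypes: 1 V/v^f, 1 v^f/v, 1 V/v^b, 1 v^b/v
Phenotype counts: 2 solid, 1 broken stripe, 1 basal spot
broken stripe: 1 out of 4
Probability: 1/4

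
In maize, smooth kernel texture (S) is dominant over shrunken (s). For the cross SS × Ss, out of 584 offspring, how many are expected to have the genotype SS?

Punnett square for SS × Ss:
Offspring genotypes: 2 SS, 2 Ss
Total offspring: 4
Count with target: 2
Probability: 2/4 = 1/2
Expected count = 1/2 × 584 = 292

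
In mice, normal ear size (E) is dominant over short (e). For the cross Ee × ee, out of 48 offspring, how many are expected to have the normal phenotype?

Punnett square for Ee × ee:
Offspring genotypes: 2 Ee, 2 ee
Total offspring: 4
Count with target: 2
Probability: 2/4 = 1/2
Expected count = 1/2 × 48 = 24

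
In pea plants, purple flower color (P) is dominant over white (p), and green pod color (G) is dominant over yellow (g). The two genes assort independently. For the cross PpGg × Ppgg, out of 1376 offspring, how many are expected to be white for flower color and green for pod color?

Dihybrid cross PpGg × Ppgg — consider each gene separately:
flower color: Pp × Pp → 1 PP, 2 Pp, 1 pp → 3 P_ : 1 pp (out of 4)
pod color: Gg × gg → 2 Gg, 2 gg → 2 G_ : 2 gg (out of 4)
Looking for: white (pp) and green (G_)
P(white) = 1/4, P(green) = 2/4
P(both) = 1/4 × 2/4 = 2/16 = 1/8
Expected count = 1/8 × 1376 = 172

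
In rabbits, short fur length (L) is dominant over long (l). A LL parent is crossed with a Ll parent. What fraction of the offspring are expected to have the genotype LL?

Punnett square for LL × Ll:
Offspring genotypes: 2 LL, 2 Ll
Total offspring: 4
Count with target: 2
Probability: 2/4 = 1/2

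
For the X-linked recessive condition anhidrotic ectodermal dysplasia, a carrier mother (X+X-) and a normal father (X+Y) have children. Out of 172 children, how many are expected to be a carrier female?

Cross: X+X- × X+Y
Offspring: 1 X+X+, 1 X+Y, 1 X+X-, 1 X-Y
Probability of a carrier female: 1/4
Expected count = 1/4 × 172 = 43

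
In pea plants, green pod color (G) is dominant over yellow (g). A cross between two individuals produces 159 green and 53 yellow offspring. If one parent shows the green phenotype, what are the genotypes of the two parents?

Observed offspring: 159 green, 53 yellow
The observed ratio simplifies to 3:1. Yellow (gg) offspring appear, so each parent must contribute one g allele. The parent stated to show green carries G, so it is Gg. The other parent is then either Gg or gg: Gg × gg would give a 1:1 split, whereas Gg × Gg gives 3:1 — matching the data. So both parents are heterozygous (Gg × Gg).
Parent genotypes: Gg × Gg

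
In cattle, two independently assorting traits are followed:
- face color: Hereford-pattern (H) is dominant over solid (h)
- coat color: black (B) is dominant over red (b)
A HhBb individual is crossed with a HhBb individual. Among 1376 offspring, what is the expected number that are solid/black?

Dihybrid cross HhBb × HhBb — consider each gene separately:
face color: Hh × Hh → 1 HH, 2 Hh, 1 hh → 3 H_ : 1 hh (out of 4)
coat color: Bb × Bb → 1 BB, 2 Bb, 1 bb → 3 B_ : 1 bb (out of 4)
Combine (counts out of 4 × 4 = 16): Hereford-pattern/black (H_B_) = 3×3 = 9; Hereford-pattern/red (H_bb) = 3×1 = 3; solid/black (hhB_) = 1×3 = 3; solid/red (hhbb) = 1×1 = 1
Phenotype counts (out of 16): 9 Hereford-pattern/black, 3 Hereford-pattern/red, 3 solid/black, 1 solid/red
solid/black: 3 out of 16 → fraction 3/16
Expected count = 3/16 × 1376 = 258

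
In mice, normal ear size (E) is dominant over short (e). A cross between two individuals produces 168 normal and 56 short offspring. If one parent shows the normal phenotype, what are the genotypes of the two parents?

Observed offspring: 168 normal, 56 short
The observed ratio simplifies to 3:1. Short (ee) offspring appear, so each parent must contribute one e allele. The parent stated to show normal carries E, so it is Ee. The other parent is then either Ee or ee: Ee × ee would give a 1:1 split, whereas Ee × Ee gives 3:1 — matching the data. So both parents are heterozygous (Ee × Ee).
Parent genotypes: Ee × Ee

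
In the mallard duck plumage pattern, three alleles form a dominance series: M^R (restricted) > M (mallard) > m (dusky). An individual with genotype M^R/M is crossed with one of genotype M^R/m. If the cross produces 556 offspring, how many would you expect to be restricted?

Cross: M^R/M × M^R/m
Allele dominance: M^R > M > m
Offspring genotypes: 1 M^R/M^R, 1 M^R/m, 1 M^R/M, 1 M/m
Phenotype counts: 3 restricted, 1 mallard
restricted: 3 out of 4 → fraction 3/4
Expected count = 3/4 × 556 = 417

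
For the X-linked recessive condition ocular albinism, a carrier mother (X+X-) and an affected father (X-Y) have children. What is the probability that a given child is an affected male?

Cross: X+X- × X-Y
Offspring: 1 X+X-, 1 X+Y, 1 X-X-, 1 X-Y
Probability of an affected male: 1/4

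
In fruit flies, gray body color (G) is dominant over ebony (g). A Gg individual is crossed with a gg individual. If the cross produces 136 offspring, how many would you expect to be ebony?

Punnett square for Gg × gg:
Offspring genotypes: 2 Gg, 2 gg
gray: 2, ebony: 2
ebony: 2 out of 4 → fraction 1/2
Expected count = 1/2 × 136 = 68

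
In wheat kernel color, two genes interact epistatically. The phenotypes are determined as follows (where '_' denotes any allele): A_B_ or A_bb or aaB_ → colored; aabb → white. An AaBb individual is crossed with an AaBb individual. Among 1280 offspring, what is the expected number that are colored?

Cross: AaBb × AaBb — consider each gene separately:
A gene: Aa × Aa → 1 AA, 2 Aa, 1 aa → 3 A_ : 1 aa (out of 4)
B gene: Bb × Bb → 1 BB, 2 Bb, 1 bb → 3 B_ : 1 bb (out of 4)
Genotype classes (out of 4 × 4 = 16): A_B_ = 3×3 = 9; A_bb = 3×1 = 3; aaB_ = 1×3 = 3; aabb = 1×1 = 1
Apply the phenotype rules: A_B_ (9) + A_bb (3) + aaB_ (3) → colored; aabb (1) → white
Phenotype counts (out of 16): 15 colored, 1 white
colored: 15 out of 16 → fraction 15/16
Expected count = 15/16 × 1280 = 1200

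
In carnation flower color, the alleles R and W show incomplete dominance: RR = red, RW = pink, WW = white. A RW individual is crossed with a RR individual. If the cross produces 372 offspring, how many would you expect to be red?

Punnett square for RW × RR:
Offspring genotypes: 2 RR, 2 RW
Phenotype counts: 2 red, 2 pink
red: 2 out of 4 → fraction 1/2
Expected count = 1/2 × 372 = 186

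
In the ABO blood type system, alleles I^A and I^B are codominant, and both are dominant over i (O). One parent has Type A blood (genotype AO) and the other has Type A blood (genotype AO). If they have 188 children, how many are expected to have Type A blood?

Cross: AO × AO
Possible offspring genotypes: 1 AA, 2 AO, 1 OO
Blood type counts: 3 Type A, 1 Type O
Probability of Type A: 3/4
Expected count = 3/4 × 188 = 141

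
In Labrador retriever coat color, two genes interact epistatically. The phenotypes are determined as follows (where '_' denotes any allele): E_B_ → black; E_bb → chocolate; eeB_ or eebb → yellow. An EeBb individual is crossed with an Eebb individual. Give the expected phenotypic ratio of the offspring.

Cross: EeBb × Eebb — consider each gene separately:
E gene: Ee × Ee → 1 EE, 2 Ee, 1 ee → 3 E_ : 1 ee (out of 4)
B gene: Bb × bb → 2 Bb, 2 bb → 2 B_ : 2 bb (out of 4)
Genotype classes (out of 4 × 4 = 16): E_B_ = 3×2 = 6; E_bb = 3×2 = 6; eeB_ = 1×2 = 2; eebb = 1×2 = 2
Apply the phenotype rules: E_B_ (6) → black; E_bb (6) → chocolate; eeB_ (2) + eebb (2) → yellow
Phenotype counts (out of 16): 6 black, 6 chocolate, 4 yellow
Ratio: 3 black : 3 chocolate : 2 yellow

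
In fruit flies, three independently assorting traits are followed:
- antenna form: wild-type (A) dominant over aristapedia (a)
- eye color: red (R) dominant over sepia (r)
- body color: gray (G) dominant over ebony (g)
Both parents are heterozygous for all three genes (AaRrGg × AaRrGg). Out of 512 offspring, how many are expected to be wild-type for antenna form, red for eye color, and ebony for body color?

Trihybrid cross: AaRrGg × AaRrGg
Each trait segregates independently with a 3:1 phenotypic ratio, so each gene contributes 3/4 (dominant) or 1/4 (recessive).
Target: wild-type (antenna form), red (eye color), ebony (body color)
Probability = product of independent per-trait probabilities
= 3/4 × 3/4 × 1/4 = 9/64
Expected count = 9/64 × 512 = 72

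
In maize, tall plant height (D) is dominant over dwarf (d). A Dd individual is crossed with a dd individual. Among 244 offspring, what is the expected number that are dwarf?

Punnett square for Dd × dd:
Offspring genotypes: 2 Dd, 2 dd
tall: 2, dwarf: 2
dwarf: 2 out of 4 → fraction 1/2
Expected count = 1/2 × 244 = 122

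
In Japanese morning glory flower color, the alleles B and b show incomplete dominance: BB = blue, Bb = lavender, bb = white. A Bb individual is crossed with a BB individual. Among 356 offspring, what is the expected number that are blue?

Punnett square for Bb × BB:
Offspring genotypes: 2 BB, 2 Bb
Phenotype counts: 2 blue, 2 lavender
blue: 2 out of 4 → fraction 1/2
Expected count = 1/2 × 356 = 178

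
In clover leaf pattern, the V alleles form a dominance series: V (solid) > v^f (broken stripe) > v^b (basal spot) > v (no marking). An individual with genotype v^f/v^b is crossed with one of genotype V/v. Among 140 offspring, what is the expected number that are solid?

Cross: v^f/v^b × V/v
Allele dominance: V > v^f > v^b > v
Offspring genotypes: 1 V/v^f, 1 v^f/v, 1 V/v^b, 1 v^b/v
Phenotype counts: 2 solid, 1 broken stripe, 1 basal spot
solid: 2 out of 4 → fraction 1/2
Expected count = 1/2 × 140 = 70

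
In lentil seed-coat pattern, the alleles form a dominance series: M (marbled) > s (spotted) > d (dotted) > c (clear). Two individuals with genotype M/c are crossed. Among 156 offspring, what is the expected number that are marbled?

Cross: M/c × M/c
Allele dominance: M > s > d > c
Offspring genotypes: 1 M/M, 2 M/c, 1 c/c
Phenotype counts: 3 marbled, 1 clear
marbled: 3 out of 4 → fraction 3/4
Expected count = 3/4 × 156 = 117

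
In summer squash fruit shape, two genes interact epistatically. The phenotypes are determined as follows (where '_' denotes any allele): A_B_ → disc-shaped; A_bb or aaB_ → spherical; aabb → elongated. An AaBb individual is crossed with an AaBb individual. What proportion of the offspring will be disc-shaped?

Cross: AaBb × AaBb — consider each gene separately:
A gene: Aa × Aa → 1 AA, 2 Aa, 1 aa → 3 A_ : 1 aa (out of 4)
B gene: Bb × Bb → 1 BB, 2 Bb, 1 bb → 3 B_ : 1 bb (out of 4)
Genotype classes (out of 4 × 4 = 16): A_B_ = 3×3 = 9; A_bb = 3×1 = 3; aaB_ = 1×3 = 3; aabb = 1×1 = 1
Apply the phenotype rules: A_B_ (9) → disc-shaped; A_bb (3) + aaB_ (3) → spherical; aabb (1) → elongated
Phenotype counts (out of 16): 9 disc-shaped, 6 spherical, 1 elongated
disc-shaped: 9 out of 16
Probability: 9/16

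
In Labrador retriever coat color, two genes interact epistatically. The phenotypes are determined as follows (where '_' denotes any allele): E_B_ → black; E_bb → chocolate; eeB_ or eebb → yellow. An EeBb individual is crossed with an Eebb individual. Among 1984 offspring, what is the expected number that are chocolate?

Cross: EeBb × Eebb — consider each gene separately:
E gene: Ee × Ee → 1 EE, 2 Ee, 1 ee → 3 E_ : 1 ee (out of 4)
B gene: Bb × bb → 2 Bb, 2 bb → 2 B_ : 2 bb (out of 4)
Genotype classes (out of 4 × 4 = 16): E_B_ = 3×2 = 6; E_bb = 3×2 = 6; eeB_ = 1×2 = 2; eebb = 1×2 = 2
Apply the phenotype rules: E_B_ (6) → black; E_bb (6) → chocolate; eeB_ (2) + eebb (2) → yellow
Phenotype counts (out of 16): 6 black, 6 chocolate, 4 yellow
chocolate: 6 out of 16 → fraction 3/8
Expected count = 3/8 × 1984 = 744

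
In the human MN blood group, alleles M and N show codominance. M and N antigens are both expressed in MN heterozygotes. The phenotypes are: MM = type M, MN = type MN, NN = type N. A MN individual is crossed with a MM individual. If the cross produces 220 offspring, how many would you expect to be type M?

Punnett square for MN × MM:
Offspring genotypes: 2 MM, 2 MN
Phenotype counts: 2 type M, 2 type MN
type M: 2 out of 4 → fraction 1/2
Expected count = 1/2 × 220 = 110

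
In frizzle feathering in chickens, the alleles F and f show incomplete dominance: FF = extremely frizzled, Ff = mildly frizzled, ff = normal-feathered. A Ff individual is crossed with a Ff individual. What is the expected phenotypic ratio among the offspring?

Punnett square for Ff × Ff:
Offspring genotypes: 1 FF, 2 Ff, 1 ff
Phenotype counts: 1 extremely frizzled, 2 mildly frizzled, 1 normal-feathered
Ratio: 1 extremely frizzled : 2 mildly frizzled : 1 normal-feathered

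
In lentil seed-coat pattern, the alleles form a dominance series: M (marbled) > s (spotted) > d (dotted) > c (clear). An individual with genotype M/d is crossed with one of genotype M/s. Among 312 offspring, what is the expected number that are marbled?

Cross: M/d × M/s
Allele dominance: M > s > d > c
Offspring genotypes: 1 M/M, 1 M/s, 1 M/d, 1 s/d
Phenotype counts: 3 marbled, 1 spotted
marbled: 3 out of 4 → fraction 3/4
Expected count = 3/4 × 312 = 234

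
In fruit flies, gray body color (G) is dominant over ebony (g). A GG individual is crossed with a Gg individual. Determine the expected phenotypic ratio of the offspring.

Punnett square for GG × Gg:
Offspring genotypes: 2 GG, 2 Gg
gray: 4, ebony: 0
Ratio: all gray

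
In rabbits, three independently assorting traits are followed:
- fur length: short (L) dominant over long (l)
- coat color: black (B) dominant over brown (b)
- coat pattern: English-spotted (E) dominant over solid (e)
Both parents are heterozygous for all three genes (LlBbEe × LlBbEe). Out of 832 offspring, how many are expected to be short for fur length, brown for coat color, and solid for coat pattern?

Trihybrid cross: LlBbEe × LlBbEe
Each trait segregates independently with a 3:1 phenotypic ratio, so each gene contributes 3/4 (dominant) or 1/4 (recessive).
Target: short (fur length), brown (coat color), solid (coat pattern)
Probability = product of independent per-trait probabilities
= 3/4 × 1/4 × 1/4 = 3/64
Expected count = 3/64 × 832 = 39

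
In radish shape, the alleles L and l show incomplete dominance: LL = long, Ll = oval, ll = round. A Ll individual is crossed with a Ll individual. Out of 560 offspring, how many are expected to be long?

Punnett square for Ll × Ll:
Offspring genotypes: 1 LL, 2 Ll, 1 ll
Phenotype counts: 1 long, 2 oval, 1 round
long: 1 out of 4 → fraction 1/4
Expected count = 1/4 × 560 = 140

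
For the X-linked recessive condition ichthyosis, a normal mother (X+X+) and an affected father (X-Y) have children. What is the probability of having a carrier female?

Cross: X+X+ × X-Y
Offspring: 2 X+X-, 2 X+Y
Probability of a carrier female: 2/4 = 1/2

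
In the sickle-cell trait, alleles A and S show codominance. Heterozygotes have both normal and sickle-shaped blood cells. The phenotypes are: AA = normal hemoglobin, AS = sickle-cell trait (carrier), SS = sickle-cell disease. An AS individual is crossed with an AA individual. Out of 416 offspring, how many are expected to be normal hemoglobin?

Punnett square for AS × AA:
Offspring genotypes: 2 AA, 2 AS
Phenotype counts: 2 normal hemoglobin, 2 sickle-cell trait (carrier)
normal hemoglobin: 2 out of 4 → fraction 1/2
Expected count = 1/2 × 416 = 208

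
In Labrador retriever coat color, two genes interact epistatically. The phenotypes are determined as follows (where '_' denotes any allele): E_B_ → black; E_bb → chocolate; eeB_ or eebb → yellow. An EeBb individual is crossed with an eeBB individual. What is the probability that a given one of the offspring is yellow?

Cross: EeBb × eeBB — consider each gene separately:
E gene: Ee × ee → 2 Ee, 2 ee → 2 E_ : 2 ee (out of 4)
B gene: Bb × BB → 2 BB, 2 Bb → 4 B_ (out of 4)
Genotype classes (out of 4 × 4 = 16): E_B_ = 2×4 = 8; eeB_ = 2×4 = 8
Apply the phenotype rules: E_B_ (8) → black; eeB_ (8) → yellow
Phenotype counts (out of 16): 8 black, 8 yellow
yellow: 8 out of 16
Probability: 8/16 = 1/2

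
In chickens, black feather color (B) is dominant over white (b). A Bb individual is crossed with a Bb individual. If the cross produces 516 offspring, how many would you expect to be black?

Punnett square for Bb × Bb:
Offspring genotypes: 1 BB, 2 Bb, 1 bb
black: 3, white: 1
black: 3 out of 4 → fraction 3/4
Expected count = 3/4 × 516 = 387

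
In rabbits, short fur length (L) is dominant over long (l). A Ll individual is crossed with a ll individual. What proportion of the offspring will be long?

Punnett square for Ll × ll:
Offspring genotypes: 2 Ll, 2 ll
short: 2, long: 2
long: 2 out of 4
Probability: 2/4 = 1/2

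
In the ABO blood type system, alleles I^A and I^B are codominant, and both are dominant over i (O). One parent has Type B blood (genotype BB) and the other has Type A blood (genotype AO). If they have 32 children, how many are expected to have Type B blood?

Cross: BB × AO
Possible offspring genotypes: 2 AB, 2 BO
Blood type counts: 2 Type AB, 2 Type B
Probability of Type B: 2/4 = 1/2
Expected count = 1/2 × 32 = 16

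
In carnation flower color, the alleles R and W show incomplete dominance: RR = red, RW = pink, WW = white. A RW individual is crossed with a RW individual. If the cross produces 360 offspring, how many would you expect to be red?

Punnett square for RW × RW:
Offspring genotypes: 1 RR, 2 RW, 1 WW
Phenotype counts: 1 red, 2 pink, 1 white
red: 1 out of 4 → fraction 1/4
Expected count = 1/4 × 360 = 90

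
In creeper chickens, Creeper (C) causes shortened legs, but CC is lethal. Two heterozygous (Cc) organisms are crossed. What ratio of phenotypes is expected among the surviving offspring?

Cross: Cc × Cc
Punnett square offspring (before lethality): 1 CC, 2 Cc, 1 cc
The CC genotype is lethal (embryos die); surviving offspring: 2 Cc, 1 cc
Ratio: 2 creeper : 1 normal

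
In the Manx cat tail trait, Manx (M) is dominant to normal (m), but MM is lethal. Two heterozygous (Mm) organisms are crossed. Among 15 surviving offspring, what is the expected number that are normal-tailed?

Cross: Mm × Mm
Punnett square offspring (before lethality): 1 MM, 2 Mm, 1 mm
The MM genotype is lethal (embryos die); surviving offspring: 2 Mm, 1 mm
normal-tailed: 1 out of 3 → fraction 1/3
Expected count = 1/3 × 15 = 5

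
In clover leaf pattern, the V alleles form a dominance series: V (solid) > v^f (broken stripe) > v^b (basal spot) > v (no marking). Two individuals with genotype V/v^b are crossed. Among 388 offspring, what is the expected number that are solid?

Cross: V/v^b × V/v^b
Allele dominance: V > v^f > v^b > v
Offspring genotypes: 1 V/V, 2 V/v^b, 1 v^b/v^b
Phenotype counts: 3 solid, 1 basal spot
solid: 3 out of 4 → fraction 3/4
Expected count = 3/4 × 388 = 291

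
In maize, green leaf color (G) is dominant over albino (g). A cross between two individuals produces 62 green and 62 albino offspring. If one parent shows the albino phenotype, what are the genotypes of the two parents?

Observed offspring: 62 green, 62 albino
The observed ratio simplifies to 1:1. One parent shows albino, so its genotype must be gg. A 1:1 offspring split requires the other parent to be heterozygous (Gg).
Parent genotypes: gg × Gg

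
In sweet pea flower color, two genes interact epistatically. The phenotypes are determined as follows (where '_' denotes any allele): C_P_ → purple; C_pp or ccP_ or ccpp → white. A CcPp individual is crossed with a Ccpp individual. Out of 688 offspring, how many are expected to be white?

Cross: CcPp × Ccpp — consider each gene separately:
C gene: Cc × Cc → 1 CC, 2 Cc, 1 cc → 3 C_ : 1 cc (out of 4)
P gene: Pp × pp → 2 Pp, 2 pp → 2 P_ : 2 pp (out of 4)
Genotype classes (out of 4 × 4 = 16): C_P_ = 3×2 = 6; C_pp = 3×2 = 6; ccP_ = 1×2 = 2; ccpp = 1×2 = 2
Apply the phenotype rules: C_P_ (6) → purple; C_pp (6) + ccP_ (2) + ccpp (2) → white
Phenotype counts (out of 16): 6 purple, 10 white
white: 10 out of 16 → fraction 5/8
Expected count = 5/8 × 688 = 430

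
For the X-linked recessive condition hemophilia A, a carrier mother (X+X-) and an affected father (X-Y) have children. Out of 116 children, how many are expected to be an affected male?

Cross: X+X- × X-Y
Offspring: 1 X+X-, 1 X+Y, 1 X-X-, 1 X-Y
Probability of an affected male: 1/4
Expected count = 1/4 × 116 = 29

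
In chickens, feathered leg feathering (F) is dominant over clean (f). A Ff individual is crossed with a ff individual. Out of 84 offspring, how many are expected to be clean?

Punnett square for Ff × ff:
Offspring genotypes: 2 Ff, 2 ff
feathered: 2, clean: 2
clean: 2 out of 4 → fraction 1/2
Expected count = 1/2 × 84 = 42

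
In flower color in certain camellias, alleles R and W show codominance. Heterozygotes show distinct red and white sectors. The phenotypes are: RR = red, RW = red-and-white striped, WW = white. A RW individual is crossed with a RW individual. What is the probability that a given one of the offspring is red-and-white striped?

Punnett square for RW × RW:
Offspring genotypes: 1 RR, 2 RW, 1 WW
Phenotype counts: 1 red, 2 red-and-white striped, 1 white
red-and-white striped: 2 out of 4
Probability: 2/4 = 1/2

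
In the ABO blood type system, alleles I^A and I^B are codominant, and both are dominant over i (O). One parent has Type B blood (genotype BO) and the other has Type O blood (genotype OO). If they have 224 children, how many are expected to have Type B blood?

Cross: BO × OO
Possible offspring genotypes: 2 BO, 2 OO
Blood type counts: 2 Type B, 2 Type O
Probability of Type B: 2/4 = 1/2
Expected count = 1/2 × 224 = 112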